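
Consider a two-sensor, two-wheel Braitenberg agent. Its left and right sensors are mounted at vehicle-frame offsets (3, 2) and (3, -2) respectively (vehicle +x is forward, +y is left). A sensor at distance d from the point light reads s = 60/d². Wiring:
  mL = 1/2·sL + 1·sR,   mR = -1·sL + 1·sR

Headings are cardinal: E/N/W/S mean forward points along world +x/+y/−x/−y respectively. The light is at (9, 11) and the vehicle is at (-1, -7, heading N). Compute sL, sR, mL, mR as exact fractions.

20/123 60/289 10270/35547 1600/35547

left sensor world pos  = (-3, -4); dL² = 369
right sensor world pos = (1, -4); dR² = 289
sL = 60/369 = 20/123
sR = 60/289 = 60/289
mL = 1/2·sL + 1·sR = 10270/35547
mR = -1·sL + 1·sR = 1600/35547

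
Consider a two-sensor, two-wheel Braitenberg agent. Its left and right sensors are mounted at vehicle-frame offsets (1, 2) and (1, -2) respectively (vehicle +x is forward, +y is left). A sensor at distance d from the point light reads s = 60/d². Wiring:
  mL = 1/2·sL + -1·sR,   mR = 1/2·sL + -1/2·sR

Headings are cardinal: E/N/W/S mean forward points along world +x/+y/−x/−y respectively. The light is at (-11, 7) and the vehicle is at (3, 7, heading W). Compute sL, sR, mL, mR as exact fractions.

left sensor world pos  = (2, 5); dL² = 173
right sensor world pos = (2, 9); dR² = 173
sL = 60/173 = 60/173
sR = 60/173 = 60/173
mL = 1/2·sL + -1·sR = -30/173
mR = 1/2·sL + -1/2·sR = 0

60/173 60/173 -30/173 0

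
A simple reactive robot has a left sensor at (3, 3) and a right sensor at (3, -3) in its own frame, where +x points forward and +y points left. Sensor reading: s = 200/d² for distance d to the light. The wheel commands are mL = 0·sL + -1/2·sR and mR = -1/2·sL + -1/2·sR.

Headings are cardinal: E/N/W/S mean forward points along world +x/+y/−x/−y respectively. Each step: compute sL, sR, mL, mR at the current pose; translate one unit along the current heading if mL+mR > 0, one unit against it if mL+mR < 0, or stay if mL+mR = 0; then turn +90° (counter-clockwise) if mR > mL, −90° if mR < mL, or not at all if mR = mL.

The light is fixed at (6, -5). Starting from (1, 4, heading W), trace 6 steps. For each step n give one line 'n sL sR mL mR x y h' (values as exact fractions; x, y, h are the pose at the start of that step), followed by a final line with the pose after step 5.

0 2 25/26 -25/52 -77/52 1 4 W
1 200/193 40/29 -20/29 -6760/5597 2 4 N
2 100/61 100/13 -50/13 -3700/793 2 3 E
3 200/29 200/89 -100/89 -11800/2581 1 3 S
4 2 25/26 -25/52 -77/52 1 4 W
5 200/193 40/29 -20/29 -6760/5597 2 4 N
final 2 3 E

n=0: pose=(1,4,W); sL=2, sR=25/26; mL=-25/52, mR=-77/52; mL+mR=-51/26 → advance -1; mR−mL=-1 → turn -1·90°
n=1: pose=(2,4,N); sL=200/193, sR=40/29; mL=-20/29, mR=-6760/5597; mL+mR=-10620/5597 → advance -1; mR−mL=-100/193 → turn -1·90°
n=2: pose=(2,3,E); sL=100/61, sR=100/13; mL=-50/13, mR=-3700/793; mL+mR=-6750/793 → advance -1; mR−mL=-50/61 → turn -1·90°
n=3: pose=(1,3,S); sL=200/29, sR=200/89; mL=-100/89, mR=-11800/2581; mL+mR=-14700/2581 → advance -1; mR−mL=-100/29 → turn -1·90°
n=4: pose=(1,4,W); sL=2, sR=25/26; mL=-25/52, mR=-77/52; mL+mR=-51/26 → advance -1; mR−mL=-1 → turn -1·90°
n=5: pose=(2,4,N); sL=200/193, sR=40/29; mL=-20/29, mR=-6760/5597; mL+mR=-10620/5597 → advance -1; mR−mL=-100/193 → turn -1·90°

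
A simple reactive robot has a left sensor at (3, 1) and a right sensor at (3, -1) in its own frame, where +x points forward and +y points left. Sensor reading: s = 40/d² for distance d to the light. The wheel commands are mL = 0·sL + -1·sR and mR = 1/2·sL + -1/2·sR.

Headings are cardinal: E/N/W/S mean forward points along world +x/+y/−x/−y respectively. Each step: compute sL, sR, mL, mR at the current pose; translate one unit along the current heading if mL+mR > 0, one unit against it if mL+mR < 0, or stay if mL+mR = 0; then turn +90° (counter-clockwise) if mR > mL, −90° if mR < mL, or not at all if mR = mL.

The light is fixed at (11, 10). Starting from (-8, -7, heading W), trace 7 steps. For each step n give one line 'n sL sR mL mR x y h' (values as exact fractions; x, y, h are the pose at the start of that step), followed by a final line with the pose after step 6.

n=0: pose=(-8,-7,W); sL=5/101, sR=2/37; mL=-2/37, mR=-17/7474; mL+mR=-421/7474 → advance -1; mR−mL=387/7474 → turn +1·90°
n=1: pose=(-7,-7,S); sL=40/689, sR=40/761; mL=-40/761, mR=1440/524329; mL+mR=-26120/524329 → advance -1; mR−mL=29000/524329 → turn +1·90°
n=2: pose=(-7,-6,E); sL=4/45, sR=20/257; mL=-20/257, mR=64/11565; mL+mR=-836/11565 → advance -1; mR−mL=964/11565 → turn +1·90°
n=3: pose=(-8,-6,N); sL=40/569, sR=40/493; mL=-40/493, mR=-1520/280517; mL+mR=-24280/280517 → advance -1; mR−mL=21240/280517 → turn +1·90°
n=4: pose=(-8,-7,W); sL=5/101, sR=2/37; mL=-2/37, mR=-17/7474; mL+mR=-421/7474 → advance -1; mR−mL=387/7474 → turn +1·90°
n=5: pose=(-7,-7,S); sL=40/689, sR=40/761; mL=-40/761, mR=1440/524329; mL+mR=-26120/524329 → advance -1; mR−mL=29000/524329 → turn +1·90°
n=6: pose=(-7,-6,E); sL=4/45, sR=20/257; mL=-20/257, mR=64/11565; mL+mR=-836/11565 → advance -1; mR−mL=964/11565 → turn +1·90°

0 5/101 2/37 -2/37 -17/7474 -8 -7 W
1 40/689 40/761 -40/761 1440/524329 -7 -7 S
2 4/45 20/257 -20/257 64/11565 -7 -6 E
3 40/569 40/493 -40/493 -1520/280517 -8 -6 N
4 5/101 2/37 -2/37 -17/7474 -8 -7 W
5 40/689 40/761 -40/761 1440/524329 -7 -7 S
6 4/45 20/257 -20/257 64/11565 -7 -6 E
final -8 -6 N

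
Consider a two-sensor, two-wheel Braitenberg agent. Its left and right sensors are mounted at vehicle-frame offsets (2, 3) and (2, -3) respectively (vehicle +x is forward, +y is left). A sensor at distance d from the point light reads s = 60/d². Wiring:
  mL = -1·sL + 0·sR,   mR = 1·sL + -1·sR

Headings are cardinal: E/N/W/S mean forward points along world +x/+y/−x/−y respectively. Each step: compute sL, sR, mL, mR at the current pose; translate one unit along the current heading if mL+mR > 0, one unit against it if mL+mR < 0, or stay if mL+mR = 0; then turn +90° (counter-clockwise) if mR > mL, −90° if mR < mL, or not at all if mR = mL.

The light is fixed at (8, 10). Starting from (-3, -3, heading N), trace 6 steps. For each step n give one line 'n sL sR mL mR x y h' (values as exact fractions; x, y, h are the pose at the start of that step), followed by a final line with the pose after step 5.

0 60/317 12/37 -60/317 -1584/11729 -3 -3 N
1 30/229 6/29 -30/229 -504/6641 -3 -4 W
2 12/61 12/85 -12/61 288/5185 -2 -4 S
3 15/41 3/16 -15/41 117/656 -2 -3 E
4 60/317 12/37 -60/317 -1584/11729 -3 -3 N
5 30/229 6/29 -30/229 -504/6641 -3 -4 W
final -2 -4 S

n=0: pose=(-3,-3,N); sL=60/317, sR=12/37; mL=-60/317, mR=-1584/11729; mL+mR=-12/37 → advance -1; mR−mL=636/11729 → turn +1·90°
n=1: pose=(-3,-4,W); sL=30/229, sR=6/29; mL=-30/229, mR=-504/6641; mL+mR=-6/29 → advance -1; mR−mL=366/6641 → turn +1·90°
n=2: pose=(-2,-4,S); sL=12/61, sR=12/85; mL=-12/61, mR=288/5185; mL+mR=-12/85 → advance -1; mR−mL=1308/5185 → turn +1·90°
n=3: pose=(-2,-3,E); sL=15/41, sR=3/16; mL=-15/41, mR=117/656; mL+mR=-3/16 → advance -1; mR−mL=357/656 → turn +1·90°
n=4: pose=(-3,-3,N); sL=60/317, sR=12/37; mL=-60/317, mR=-1584/11729; mL+mR=-12/37 → advance -1; mR−mL=636/11729 → turn +1·90°
n=5: pose=(-3,-4,W); sL=30/229, sR=6/29; mL=-30/229, mR=-504/6641; mL+mR=-6/29 → advance -1; mR−mL=366/6641 → turn +1·90°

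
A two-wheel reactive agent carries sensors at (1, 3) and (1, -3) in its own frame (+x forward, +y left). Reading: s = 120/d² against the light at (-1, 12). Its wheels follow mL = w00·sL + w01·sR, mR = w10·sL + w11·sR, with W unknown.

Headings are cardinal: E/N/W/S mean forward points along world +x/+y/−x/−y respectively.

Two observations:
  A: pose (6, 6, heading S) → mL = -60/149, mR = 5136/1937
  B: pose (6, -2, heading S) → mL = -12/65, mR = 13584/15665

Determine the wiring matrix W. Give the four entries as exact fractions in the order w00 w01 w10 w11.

obs A: pose=(6,6,S) → sL=120/149, sR=24/13, mL=-60/149, mR=5136/1937
obs B: pose=(6,-2,S) → sL=24/65, sR=120/241, mL=-12/65, mR=13584/15665
sensor matrix S = [[120/149, 24/13], [24/65, 120/241]]; det S = -8515584/30343105
solve [mL_A; mL_B] = S·[w00; w01] and [mR_A; mR_B] = S·[w10; w11]:
  w00 = -1/2, w01 = 0, w10 = 1, w11 = 1

-1/2 0 1 1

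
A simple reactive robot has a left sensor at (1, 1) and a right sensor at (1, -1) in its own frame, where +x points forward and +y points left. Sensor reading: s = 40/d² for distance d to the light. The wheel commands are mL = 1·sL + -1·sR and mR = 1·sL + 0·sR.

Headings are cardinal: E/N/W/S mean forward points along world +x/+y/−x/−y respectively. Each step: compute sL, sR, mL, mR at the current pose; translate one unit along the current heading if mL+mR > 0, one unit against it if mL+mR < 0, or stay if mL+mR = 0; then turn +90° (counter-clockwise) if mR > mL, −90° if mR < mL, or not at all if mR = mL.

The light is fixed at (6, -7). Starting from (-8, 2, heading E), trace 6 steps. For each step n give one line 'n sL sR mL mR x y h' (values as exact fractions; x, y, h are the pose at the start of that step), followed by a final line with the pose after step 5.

n=0: pose=(-8,2,E); sL=40/269, sR=40/233; mL=-1440/62677, mR=40/269; mL+mR=7880/62677 → advance +1; mR−mL=40/233 → turn +1·90°
n=1: pose=(-7,2,N); sL=5/37, sR=10/61; mL=-65/2257, mR=5/37; mL+mR=240/2257 → advance +1; mR−mL=10/61 → turn +1·90°
n=2: pose=(-7,3,W); sL=40/277, sR=40/317; mL=1600/87809, mR=40/277; mL+mR=14280/87809 → advance +1; mR−mL=40/317 → turn +1·90°
n=3: pose=(-8,3,S); sL=4/25, sR=20/153; mL=112/3825, mR=4/25; mL+mR=724/3825 → advance +1; mR−mL=20/153 → turn +1·90°
n=4: pose=(-8,2,E); sL=40/269, sR=40/233; mL=-1440/62677, mR=40/269; mL+mR=7880/62677 → advance +1; mR−mL=40/233 → turn +1·90°
n=5: pose=(-7,2,N); sL=5/37, sR=10/61; mL=-65/2257, mR=5/37; mL+mR=240/2257 → advance +1; mR−mL=10/61 → turn +1·90°

0 40/269 40/233 -1440/62677 40/269 -8 2 E
1 5/37 10/61 -65/2257 5/37 -7 2 N
2 40/277 40/317 1600/87809 40/277 -7 3 W
3 4/25 20/153 112/3825 4/25 -8 3 S
4 40/269 40/233 -1440/62677 40/269 -8 2 E
5 5/37 10/61 -65/2257 5/37 -7 2 N
final -7 3 W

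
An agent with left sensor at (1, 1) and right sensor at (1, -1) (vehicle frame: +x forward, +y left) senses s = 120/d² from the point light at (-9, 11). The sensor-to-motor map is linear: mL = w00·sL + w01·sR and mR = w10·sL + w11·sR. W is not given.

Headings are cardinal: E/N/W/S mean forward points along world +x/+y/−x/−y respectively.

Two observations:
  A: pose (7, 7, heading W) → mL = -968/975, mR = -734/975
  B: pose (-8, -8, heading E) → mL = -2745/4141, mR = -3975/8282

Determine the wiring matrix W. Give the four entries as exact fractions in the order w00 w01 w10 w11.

obs A: pose=(7,7,W) → sL=12/25, sR=20/39, mL=-968/975, mR=-734/975
obs B: pose=(-8,-8,E) → sL=15/41, sR=30/101, mL=-2745/4141, mR=-3975/8282
sensor matrix S = [[12/25, 20/39], [15/41, 30/101]]; det S = -12124/269165
solve [mL_A; mL_B] = S·[w00; w01] and [mR_A; mR_B] = S·[w10; w11]:
  w00 = -1, w01 = -1, w10 = -1/2, w11 = -1

-1 -1 -1/2 -1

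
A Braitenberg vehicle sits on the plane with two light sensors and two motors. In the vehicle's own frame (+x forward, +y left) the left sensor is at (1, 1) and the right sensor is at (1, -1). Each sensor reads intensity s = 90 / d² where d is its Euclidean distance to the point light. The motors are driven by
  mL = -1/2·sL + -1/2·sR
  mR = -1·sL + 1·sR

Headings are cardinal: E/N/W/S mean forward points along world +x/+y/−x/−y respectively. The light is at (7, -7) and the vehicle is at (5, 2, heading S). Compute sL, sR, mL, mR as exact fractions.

left sensor world pos  = (6, 1); dL² = 65
right sensor world pos = (4, 1); dR² = 73
sL = 90/65 = 18/13
sR = 90/73 = 90/73
mL = -1/2·sL + -1/2·sR = -1242/949
mR = -1·sL + 1·sR = -144/949

18/13 90/73 -1242/949 -144/949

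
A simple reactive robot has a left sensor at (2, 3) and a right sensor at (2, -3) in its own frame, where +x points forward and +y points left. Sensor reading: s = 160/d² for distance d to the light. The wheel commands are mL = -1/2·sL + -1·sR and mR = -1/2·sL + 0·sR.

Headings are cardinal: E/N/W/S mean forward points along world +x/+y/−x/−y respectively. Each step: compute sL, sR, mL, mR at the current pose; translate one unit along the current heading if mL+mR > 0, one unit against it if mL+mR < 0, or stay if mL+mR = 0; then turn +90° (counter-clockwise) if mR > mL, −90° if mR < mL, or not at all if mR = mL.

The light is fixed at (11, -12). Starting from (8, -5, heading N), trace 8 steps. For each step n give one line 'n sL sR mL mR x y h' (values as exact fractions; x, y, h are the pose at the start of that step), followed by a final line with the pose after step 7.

n=0: pose=(8,-5,N); sL=160/117, sR=160/81; mL=-2800/1053, mR=-80/117; mL+mR=-3520/1053 → advance -1; mR−mL=160/81 → turn +1·90°
n=1: pose=(8,-6,W); sL=80/17, sR=80/53; mL=-3480/901, mR=-40/17; mL+mR=-5600/901 → advance -1; mR−mL=80/53 → turn +1·90°
n=2: pose=(9,-6,S); sL=160/17, sR=160/41; mL=-6000/697, mR=-80/17; mL+mR=-9280/697 → advance -1; mR−mL=160/41 → turn +1·90°
n=3: pose=(9,-5,E); sL=8/5, sR=10; mL=-54/5, mR=-4/5; mL+mR=-58/5 → advance -1; mR−mL=10 → turn +1·90°
n=4: pose=(8,-5,N); sL=160/117, sR=160/81; mL=-2800/1053, mR=-80/117; mL+mR=-3520/1053 → advance -1; mR−mL=160/81 → turn +1·90°
n=5: pose=(8,-6,W); sL=80/17, sR=80/53; mL=-3480/901, mR=-40/17; mL+mR=-5600/901 → advance -1; mR−mL=80/53 → turn +1·90°
n=6: pose=(9,-6,S); sL=160/17, sR=160/41; mL=-6000/697, mR=-80/17; mL+mR=-9280/697 → advance -1; mR−mL=160/41 → turn +1·90°
n=7: pose=(9,-5,E); sL=8/5, sR=10; mL=-54/5, mR=-4/5; mL+mR=-58/5 → advance -1; mR−mL=10 → turn +1·90°

0 160/117 160/81 -2800/1053 -80/117 8 -5 N
1 80/17 80/53 -3480/901 -40/17 8 -6 W
2 160/17 160/41 -6000/697 -80/17 9 -6 S
3 8/5 10 -54/5 -4/5 9 -5 E
4 160/117 160/81 -2800/1053 -80/117 8 -5 N
5 80/17 80/53 -3480/901 -40/17 8 -6 W
6 160/17 160/41 -6000/697 -80/17 9 -6 S
7 8/5 10 -54/5 -4/5 9 -5 E
final 8 -5 N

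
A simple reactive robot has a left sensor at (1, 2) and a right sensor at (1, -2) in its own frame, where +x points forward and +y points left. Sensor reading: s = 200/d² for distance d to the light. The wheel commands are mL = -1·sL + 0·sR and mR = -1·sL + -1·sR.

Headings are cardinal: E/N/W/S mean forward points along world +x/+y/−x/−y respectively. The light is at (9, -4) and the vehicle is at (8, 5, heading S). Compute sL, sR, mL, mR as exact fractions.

40/13 200/73 -40/13 -5520/949

left sensor world pos  = (10, 4); dL² = 65
right sensor world pos = (6, 4); dR² = 73
sL = 200/65 = 40/13
sR = 200/73 = 200/73
mL = -1·sL + 0·sR = -40/13
mR = -1·sL + -1·sR = -5520/949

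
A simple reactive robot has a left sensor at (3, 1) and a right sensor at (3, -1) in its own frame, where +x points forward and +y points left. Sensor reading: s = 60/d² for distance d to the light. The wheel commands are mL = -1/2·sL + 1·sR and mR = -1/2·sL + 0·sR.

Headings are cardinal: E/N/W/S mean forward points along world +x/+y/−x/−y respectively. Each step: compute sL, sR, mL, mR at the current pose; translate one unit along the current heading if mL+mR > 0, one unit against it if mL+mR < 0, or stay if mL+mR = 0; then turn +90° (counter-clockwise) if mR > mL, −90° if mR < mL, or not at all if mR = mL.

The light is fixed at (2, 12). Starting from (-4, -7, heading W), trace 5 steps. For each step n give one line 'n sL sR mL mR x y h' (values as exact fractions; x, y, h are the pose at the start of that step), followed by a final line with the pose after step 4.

n=0: pose=(-4,-7,W); sL=60/481, sR=4/27; mL=1114/12987, mR=-30/481; mL+mR=304/12987 → advance +1; mR−mL=-4/27 → turn -1·90°
n=1: pose=(-5,-7,N); sL=3/16, sR=15/73; mL=261/2336, mR=-3/32; mL+mR=21/1168 → advance +1; mR−mL=-15/73 → turn -1·90°
n=2: pose=(-5,-6,E); sL=12/61, sR=60/377; mL=1398/22997, mR=-6/61; mL+mR=-864/22997 → advance -1; mR−mL=-60/377 → turn -1·90°
n=3: pose=(-6,-6,S); sL=6/49, sR=10/87; mL=229/4263, mR=-3/49; mL+mR=-32/4263 → advance -1; mR−mL=-10/87 → turn -1·90°
n=4: pose=(-6,-5,W); sL=12/89, sR=60/377; mL=3078/33553, mR=-6/89; mL+mR=816/33553 → advance +1; mR−mL=-60/377 → turn -1·90°

0 60/481 4/27 1114/12987 -30/481 -4 -7 W
1 3/16 15/73 261/2336 -3/32 -5 -7 N
2 12/61 60/377 1398/22997 -6/61 -5 -6 E
3 6/49 10/87 229/4263 -3/49 -6 -6 S
4 12/89 60/377 3078/33553 -6/89 -6 -5 W
final -7 -5 N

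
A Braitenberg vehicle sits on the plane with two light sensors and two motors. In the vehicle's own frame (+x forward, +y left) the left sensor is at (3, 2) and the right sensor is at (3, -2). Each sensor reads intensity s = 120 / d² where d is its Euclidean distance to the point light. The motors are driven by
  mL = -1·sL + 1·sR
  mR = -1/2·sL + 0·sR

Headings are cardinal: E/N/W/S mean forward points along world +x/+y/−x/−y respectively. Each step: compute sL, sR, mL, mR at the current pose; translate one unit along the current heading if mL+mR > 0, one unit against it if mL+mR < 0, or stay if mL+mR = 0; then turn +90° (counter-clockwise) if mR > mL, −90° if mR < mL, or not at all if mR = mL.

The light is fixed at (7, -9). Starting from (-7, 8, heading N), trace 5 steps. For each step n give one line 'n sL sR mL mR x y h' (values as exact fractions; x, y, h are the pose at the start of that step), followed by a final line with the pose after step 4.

n=0: pose=(-7,8,N); sL=15/82, sR=15/68; mL=105/2788, mR=-15/164; mL+mR=-75/1394 → advance -1; mR−mL=-90/697 → turn -1·90°
n=1: pose=(-7,7,E); sL=24/89, sR=120/317; mL=3072/28213, mR=-12/89; mL+mR=-732/28213 → advance -1; mR−mL=-6876/28213 → turn -1·90°
n=2: pose=(-8,7,S); sL=60/169, sR=60/229; mL=-3600/38701, mR=-30/169; mL+mR=-10470/38701 → advance -1; mR−mL=-3270/38701 → turn -1·90°
n=3: pose=(-8,8,W); sL=40/183, sR=24/137; mL=-1088/25071, mR=-20/183; mL+mR=-1276/8357 → advance -1; mR−mL=-1652/25071 → turn -1·90°
n=4: pose=(-7,8,N); sL=15/82, sR=15/68; mL=105/2788, mR=-15/164; mL+mR=-75/1394 → advance -1; mR−mL=-90/697 → turn -1·90°

0 15/82 15/68 105/2788 -15/164 -7 8 N
1 24/89 120/317 3072/28213 -12/89 -7 7 E
2 60/169 60/229 -3600/38701 -30/169 -8 7 S
3 40/183 24/137 -1088/25071 -20/183 -8 8 W
4 15/82 15/68 105/2788 -15/164 -7 8 N
final -7 7 E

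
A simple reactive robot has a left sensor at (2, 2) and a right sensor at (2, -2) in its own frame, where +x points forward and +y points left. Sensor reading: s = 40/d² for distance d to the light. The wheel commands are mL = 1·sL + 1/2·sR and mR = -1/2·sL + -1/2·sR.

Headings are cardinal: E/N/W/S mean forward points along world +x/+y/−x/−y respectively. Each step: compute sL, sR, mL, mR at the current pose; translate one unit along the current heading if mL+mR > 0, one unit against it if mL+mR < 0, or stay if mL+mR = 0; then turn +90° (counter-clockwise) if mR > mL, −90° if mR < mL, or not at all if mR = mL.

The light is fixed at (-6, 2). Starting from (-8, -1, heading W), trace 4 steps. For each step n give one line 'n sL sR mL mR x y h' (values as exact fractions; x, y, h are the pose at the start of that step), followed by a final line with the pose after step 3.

n=0: pose=(-8,-1,W); sL=40/41, sR=40/17; mL=1500/697, mR=-1160/697; mL+mR=20/41 → advance +1; mR−mL=-2660/697 → turn -1·90°
n=1: pose=(-9,-1,N); sL=20/13, sR=20; mL=150/13, mR=-140/13; mL+mR=10/13 → advance +1; mR−mL=-290/13 → turn -1·90°
n=2: pose=(-9,0,E); sL=40, sR=40/17; mL=700/17, mR=-360/17; mL+mR=20 → advance +1; mR−mL=-1060/17 → turn -1·90°
n=3: pose=(-8,0,S); sL=5/2, sR=5/4; mL=25/8, mR=-15/8; mL+mR=5/4 → advance +1; mR−mL=-5 → turn -1·90°

0 40/41 40/17 1500/697 -1160/697 -8 -1 W
1 20/13 20 150/13 -140/13 -9 -1 N
2 40 40/17 700/17 -360/17 -9 0 E
3 5/2 5/4 25/8 -15/8 -8 0 S
final -8 -1 W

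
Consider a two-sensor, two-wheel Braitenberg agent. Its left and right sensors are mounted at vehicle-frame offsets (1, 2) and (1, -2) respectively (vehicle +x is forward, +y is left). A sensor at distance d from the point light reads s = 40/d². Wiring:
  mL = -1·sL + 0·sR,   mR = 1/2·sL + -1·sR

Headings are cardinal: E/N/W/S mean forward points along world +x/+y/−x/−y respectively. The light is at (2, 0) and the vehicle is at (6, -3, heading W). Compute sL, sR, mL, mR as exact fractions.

20/17 4 -20/17 -58/17

left sensor world pos  = (5, -5); dL² = 34
right sensor world pos = (5, -1); dR² = 10
sL = 40/34 = 20/17
sR = 40/10 = 4
mL = -1·sL + 0·sR = -20/17
mR = 1/2·sL + -1·sR = -58/17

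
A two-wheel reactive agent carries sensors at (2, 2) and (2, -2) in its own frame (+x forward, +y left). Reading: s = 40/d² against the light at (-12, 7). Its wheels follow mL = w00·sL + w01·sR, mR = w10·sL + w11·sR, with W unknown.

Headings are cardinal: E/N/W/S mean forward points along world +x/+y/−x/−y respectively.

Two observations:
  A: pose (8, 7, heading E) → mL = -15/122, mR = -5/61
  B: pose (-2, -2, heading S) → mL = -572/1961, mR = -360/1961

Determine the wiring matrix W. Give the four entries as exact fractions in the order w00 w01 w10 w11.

obs A: pose=(8,7,E) → sL=5/61, sR=5/61, mL=-15/122, mR=-5/61
obs B: pose=(-2,-2,S) → sL=8/53, sR=8/37, mL=-572/1961, mR=-360/1961
sensor matrix S = [[5/61, 5/61], [8/53, 8/37]]; det S = 640/119621
solve [mL_A; mL_B] = S·[w00; w01] and [mR_A; mR_B] = S·[w10; w11]:
  w00 = -1/2, w01 = -1, w10 = -1/2, w11 = -1/2

-1/2 -1 -1/2 -1/2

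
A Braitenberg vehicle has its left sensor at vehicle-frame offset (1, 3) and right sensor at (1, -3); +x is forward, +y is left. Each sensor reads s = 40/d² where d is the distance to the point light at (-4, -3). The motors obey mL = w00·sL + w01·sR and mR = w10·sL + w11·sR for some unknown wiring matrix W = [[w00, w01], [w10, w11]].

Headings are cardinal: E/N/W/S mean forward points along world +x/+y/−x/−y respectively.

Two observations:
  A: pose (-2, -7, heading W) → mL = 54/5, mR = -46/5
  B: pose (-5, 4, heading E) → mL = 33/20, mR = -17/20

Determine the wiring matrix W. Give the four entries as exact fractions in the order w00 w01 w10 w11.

obs A: pose=(-2,-7,W) → sL=4/5, sR=20, mL=54/5, mR=-46/5
obs B: pose=(-5,4,E) → sL=2/5, sR=5/2, mL=33/20, mR=-17/20
sensor matrix S = [[4/5, 20], [2/5, 5/2]]; det S = -6
solve [mL_A; mL_B] = S·[w00; w01] and [mR_A; mR_B] = S·[w10; w11]:
  w00 = 1, w01 = 1/2, w10 = 1, w11 = -1/2

1 1/2 1 -1/2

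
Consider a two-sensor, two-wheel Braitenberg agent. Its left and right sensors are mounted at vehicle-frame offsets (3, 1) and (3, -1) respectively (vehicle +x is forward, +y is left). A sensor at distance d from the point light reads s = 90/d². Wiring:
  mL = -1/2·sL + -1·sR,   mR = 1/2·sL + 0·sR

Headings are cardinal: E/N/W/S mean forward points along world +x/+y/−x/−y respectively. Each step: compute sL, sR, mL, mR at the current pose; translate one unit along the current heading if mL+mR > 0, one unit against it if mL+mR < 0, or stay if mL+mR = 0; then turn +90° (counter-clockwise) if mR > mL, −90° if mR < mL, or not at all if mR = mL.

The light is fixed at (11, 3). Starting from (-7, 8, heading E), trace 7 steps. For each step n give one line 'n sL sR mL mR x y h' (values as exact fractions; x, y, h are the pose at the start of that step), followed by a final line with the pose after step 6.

n=0: pose=(-7,8,E); sL=10/29, sR=90/241; mL=-3815/6989, mR=5/29; mL+mR=-90/241 → advance -1; mR−mL=5020/6989 → turn +1·90°
n=1: pose=(-8,8,N); sL=45/232, sR=45/194; mL=-14805/45008, mR=45/464; mL+mR=-45/194 → advance -1; mR−mL=9585/22504 → turn +1·90°
n=2: pose=(-8,7,W); sL=90/493, sR=90/509; mL=-67275/250937, mR=45/493; mL+mR=-90/509 → advance -1; mR−mL=90180/250937 → turn +1·90°
n=3: pose=(-7,7,S); sL=9/29, sR=45/181; mL=-4239/10498, mR=9/58; mL+mR=-45/181 → advance -1; mR−mL=2934/5249 → turn +1·90°
n=4: pose=(-7,8,E); sL=10/29, sR=90/241; mL=-3815/6989, mR=5/29; mL+mR=-90/241 → advance -1; mR−mL=5020/6989 → turn +1·90°
n=5: pose=(-8,8,N); sL=45/232, sR=45/194; mL=-14805/45008, mR=45/464; mL+mR=-45/194 → advance -1; mR−mL=9585/22504 → turn +1·90°
n=6: pose=(-8,7,W); sL=90/493, sR=90/509; mL=-67275/250937, mR=45/493; mL+mR=-90/509 → advance -1; mR−mL=90180/250937 → turn +1·90°

0 10/29 90/241 -3815/6989 5/29 -7 8 E
1 45/232 45/194 -14805/45008 45/464 -8 8 N
2 90/493 90/509 -67275/250937 45/493 -8 7 W
3 9/29 45/181 -4239/10498 9/58 -7 7 S
4 10/29 90/241 -3815/6989 5/29 -7 8 E
5 45/232 45/194 -14805/45008 45/464 -8 8 N
6 90/493 90/509 -67275/250937 45/493 -8 7 W
final -7 7 S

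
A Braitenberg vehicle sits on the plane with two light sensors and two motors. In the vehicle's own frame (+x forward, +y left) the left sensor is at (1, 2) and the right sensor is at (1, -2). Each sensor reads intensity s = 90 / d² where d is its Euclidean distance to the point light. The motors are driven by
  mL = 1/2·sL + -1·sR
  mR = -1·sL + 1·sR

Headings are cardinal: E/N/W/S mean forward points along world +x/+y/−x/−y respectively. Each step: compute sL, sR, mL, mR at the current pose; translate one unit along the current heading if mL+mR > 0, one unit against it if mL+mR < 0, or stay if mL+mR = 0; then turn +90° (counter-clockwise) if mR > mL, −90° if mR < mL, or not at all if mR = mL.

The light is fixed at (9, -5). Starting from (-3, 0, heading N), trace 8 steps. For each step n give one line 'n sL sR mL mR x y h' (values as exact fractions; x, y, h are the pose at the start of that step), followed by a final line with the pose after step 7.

n=0: pose=(-3,0,N); sL=45/116, sR=45/68; mL=-1845/3944, mR=135/493; mL+mR=-45/232 → advance -1; mR−mL=2925/3944 → turn +1·90°
n=1: pose=(-3,-1,W); sL=90/173, sR=18/41; mL=-1269/7093, mR=-576/7093; mL+mR=-45/173 → advance -1; mR−mL=693/7093 → turn +1·90°
n=2: pose=(-2,-1,S); sL=1, sR=45/89; mL=-1/178, mR=-44/89; mL+mR=-1/2 → advance -1; mR−mL=-87/178 → turn -1·90°
n=3: pose=(-2,0,W); sL=10/17, sR=90/193; mL=-565/3281, mR=-400/3281; mL+mR=-5/17 → advance -1; mR−mL=165/3281 → turn +1·90°
n=4: pose=(-1,0,S); sL=9/8, sR=9/16; mL=0, mR=-9/16; mL+mR=-9/16 → advance -1; mR−mL=-9/16 → turn -1·90°
n=5: pose=(-1,1,W); sL=90/137, sR=18/37; mL=-801/5069, mR=-864/5069; mL+mR=-45/137 → advance -1; mR−mL=-63/5069 → turn -1·90°
n=6: pose=(0,1,N); sL=9/17, sR=45/49; mL=-1089/1666, mR=324/833; mL+mR=-9/34 → advance -1; mR−mL=1737/1666 → turn +1·90°
n=7: pose=(0,0,W); sL=90/109, sR=90/149; mL=-3105/16241, mR=-3600/16241; mL+mR=-45/109 → advance -1; mR−mL=-495/16241 → turn -1·90°

0 45/116 45/68 -1845/3944 135/493 -3 0 N
1 90/173 18/41 -1269/7093 -576/7093 -3 -1 W
2 1 45/89 -1/178 -44/89 -2 -1 S
3 10/17 90/193 -565/3281 -400/3281 -2 0 W
4 9/8 9/16 0 -9/16 -1 0 S
5 90/137 18/37 -801/5069 -864/5069 -1 1 W
6 9/17 45/49 -1089/1666 324/833 0 1 N
7 90/109 90/149 -3105/16241 -3600/16241 0 0 W
final 1 0 N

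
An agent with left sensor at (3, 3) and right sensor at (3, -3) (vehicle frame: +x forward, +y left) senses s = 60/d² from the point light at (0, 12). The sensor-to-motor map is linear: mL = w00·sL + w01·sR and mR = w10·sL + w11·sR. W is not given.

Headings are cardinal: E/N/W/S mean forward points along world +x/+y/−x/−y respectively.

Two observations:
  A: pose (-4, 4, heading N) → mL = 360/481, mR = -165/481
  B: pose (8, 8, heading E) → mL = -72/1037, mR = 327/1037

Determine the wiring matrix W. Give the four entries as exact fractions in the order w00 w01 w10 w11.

-1/2 1/2 1 -1/2

obs A: pose=(-4,4,N) → sL=30/37, sR=30/13, mL=360/481, mR=-165/481
obs B: pose=(8,8,E) → sL=30/61, sR=6/17, mL=-72/1037, mR=327/1037
sensor matrix S = [[30/37, 30/13], [30/61, 6/17]]; det S = -423360/498797
solve [mL_A; mL_B] = S·[w00; w01] and [mR_A; mR_B] = S·[w10; w11]:
  w00 = -1/2, w01 = 1/2, w10 = 1, w11 = -1/2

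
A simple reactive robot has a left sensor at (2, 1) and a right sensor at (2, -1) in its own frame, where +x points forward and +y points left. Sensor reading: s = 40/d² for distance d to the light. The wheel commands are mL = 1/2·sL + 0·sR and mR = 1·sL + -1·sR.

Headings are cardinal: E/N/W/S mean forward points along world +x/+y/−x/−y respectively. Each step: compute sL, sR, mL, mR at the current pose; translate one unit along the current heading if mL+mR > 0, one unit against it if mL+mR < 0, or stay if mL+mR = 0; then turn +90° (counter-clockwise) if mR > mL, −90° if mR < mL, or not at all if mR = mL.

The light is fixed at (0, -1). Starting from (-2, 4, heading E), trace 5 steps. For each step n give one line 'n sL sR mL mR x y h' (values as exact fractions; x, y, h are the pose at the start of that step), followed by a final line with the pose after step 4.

n=0: pose=(-2,4,E); sL=10/9, sR=5/2; mL=5/9, mR=-25/18; mL+mR=-5/6 → advance -1; mR−mL=-35/18 → turn -1·90°
n=1: pose=(-3,4,S); sL=40/13, sR=8/5; mL=20/13, mR=96/65; mL+mR=196/65 → advance +1; mR−mL=-4/65 → turn -1·90°
n=2: pose=(-3,3,W); sL=20/17, sR=4/5; mL=10/17, mR=32/85; mL+mR=82/85 → advance +1; mR−mL=-18/85 → turn -1·90°
n=3: pose=(-4,3,N); sL=40/61, sR=8/9; mL=20/61, mR=-128/549; mL+mR=52/549 → advance +1; mR−mL=-308/549 → turn -1·90°
n=4: pose=(-4,4,E); sL=1, sR=2; mL=1/2, mR=-1; mL+mR=-1/2 → advance -1; mR−mL=-3/2 → turn -1·90°

0 10/9 5/2 5/9 -25/18 -2 4 E
1 40/13 8/5 20/13 96/65 -3 4 S
2 20/17 4/5 10/17 32/85 -3 3 W
3 40/61 8/9 20/61 -128/549 -4 3 N
4 1 2 1/2 -1 -4 4 E
final -5 4 S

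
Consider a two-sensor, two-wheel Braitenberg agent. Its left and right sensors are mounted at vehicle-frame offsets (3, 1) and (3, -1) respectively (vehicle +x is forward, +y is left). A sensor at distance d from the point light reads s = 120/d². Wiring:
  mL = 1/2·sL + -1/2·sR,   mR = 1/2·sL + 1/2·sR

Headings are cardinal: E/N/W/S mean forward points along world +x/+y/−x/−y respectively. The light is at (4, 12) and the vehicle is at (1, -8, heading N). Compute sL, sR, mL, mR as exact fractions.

24/61 120/293 -144/17873 7176/17873

left sensor world pos  = (0, -5); dL² = 305
right sensor world pos = (2, -5); dR² = 293
sL = 120/305 = 24/61
sR = 120/293 = 120/293
mL = 1/2·sL + -1/2·sR = -144/17873
mR = 1/2·sL + 1/2·sR = 7176/17873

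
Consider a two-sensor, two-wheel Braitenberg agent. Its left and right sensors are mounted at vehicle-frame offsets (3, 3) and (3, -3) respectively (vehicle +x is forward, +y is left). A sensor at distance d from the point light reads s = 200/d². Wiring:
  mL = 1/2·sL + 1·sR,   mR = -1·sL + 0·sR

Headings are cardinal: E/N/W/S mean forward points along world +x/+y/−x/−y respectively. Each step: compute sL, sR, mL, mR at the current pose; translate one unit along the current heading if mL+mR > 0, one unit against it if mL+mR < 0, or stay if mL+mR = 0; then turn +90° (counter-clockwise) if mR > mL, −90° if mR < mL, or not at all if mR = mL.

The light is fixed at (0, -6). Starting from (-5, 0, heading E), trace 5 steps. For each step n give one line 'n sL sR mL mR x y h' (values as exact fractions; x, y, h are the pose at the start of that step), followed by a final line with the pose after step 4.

0 40/17 200/13 3660/221 -40/17 -5 0 E
1 20 100/29 390/29 -20 -4 0 S
2 40/13 200/149 5580/1937 -40/13 -4 1 W
3 25/17 2 93/34 -25/17 -3 1 N
4 200/121 8 1068/121 -200/121 -3 2 E
final -2 2 S

n=0: pose=(-5,0,E); sL=40/17, sR=200/13; mL=3660/221, mR=-40/17; mL+mR=3140/221 → advance +1; mR−mL=-4180/221 → turn -1·90°
n=1: pose=(-4,0,S); sL=20, sR=100/29; mL=390/29, mR=-20; mL+mR=-190/29 → advance -1; mR−mL=-970/29 → turn -1·90°
n=2: pose=(-4,1,W); sL=40/13, sR=200/149; mL=5580/1937, mR=-40/13; mL+mR=-380/1937 → advance -1; mR−mL=-11540/1937 → turn -1·90°
n=3: pose=(-3,1,N); sL=25/17, sR=2; mL=93/34, mR=-25/17; mL+mR=43/34 → advance +1; mR−mL=-143/34 → turn -1·90°
n=4: pose=(-3,2,E); sL=200/121, sR=8; mL=1068/121, mR=-200/121; mL+mR=868/121 → advance +1; mR−mL=-1268/121 → turn -1·90°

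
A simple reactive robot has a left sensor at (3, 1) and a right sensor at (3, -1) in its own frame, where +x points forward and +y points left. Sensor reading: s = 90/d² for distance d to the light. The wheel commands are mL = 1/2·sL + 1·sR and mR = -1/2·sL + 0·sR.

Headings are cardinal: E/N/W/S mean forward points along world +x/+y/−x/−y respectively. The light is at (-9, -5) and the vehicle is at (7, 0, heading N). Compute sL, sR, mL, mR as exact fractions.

90/289 90/353 41895/102017 -45/289

left sensor world pos  = (6, 3); dL² = 289
right sensor world pos = (8, 3); dR² = 353
sL = 90/289 = 90/289
sR = 90/353 = 90/353
mL = 1/2·sL + 1·sR = 41895/102017
mR = -1/2·sL + 0·sR = -45/289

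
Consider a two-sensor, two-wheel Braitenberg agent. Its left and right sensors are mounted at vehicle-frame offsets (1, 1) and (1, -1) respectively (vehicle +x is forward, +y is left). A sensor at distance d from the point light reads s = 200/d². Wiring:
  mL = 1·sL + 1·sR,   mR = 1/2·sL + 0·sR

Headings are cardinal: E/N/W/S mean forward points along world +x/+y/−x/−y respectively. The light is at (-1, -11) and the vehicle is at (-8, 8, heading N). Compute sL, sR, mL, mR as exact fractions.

25/58 50/109 5625/6322 25/116

left sensor world pos  = (-9, 9); dL² = 464
right sensor world pos = (-7, 9); dR² = 436
sL = 200/464 = 25/58
sR = 200/436 = 50/109
mL = 1·sL + 1·sR = 5625/6322
mR = 1/2·sL + 0·sR = 25/116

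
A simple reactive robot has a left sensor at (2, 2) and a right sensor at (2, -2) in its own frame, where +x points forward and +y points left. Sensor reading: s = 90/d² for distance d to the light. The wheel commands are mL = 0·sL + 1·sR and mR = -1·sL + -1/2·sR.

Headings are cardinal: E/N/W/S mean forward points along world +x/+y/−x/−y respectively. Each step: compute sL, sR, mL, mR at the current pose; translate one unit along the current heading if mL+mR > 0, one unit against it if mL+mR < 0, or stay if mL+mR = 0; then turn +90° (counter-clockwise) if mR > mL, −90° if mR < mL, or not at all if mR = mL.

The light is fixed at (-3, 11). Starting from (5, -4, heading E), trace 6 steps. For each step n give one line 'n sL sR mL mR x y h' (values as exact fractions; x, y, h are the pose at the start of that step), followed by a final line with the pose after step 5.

0 90/269 90/389 90/389 -47115/104641 5 -4 E
1 9/37 45/157 45/157 -4491/11618 4 -4 S
2 90/281 90/169 90/169 -27855/47489 4 -3 W
3 1/2 45/122 45/122 -167/244 5 -3 N
4 90/269 90/389 90/389 -47115/104641 5 -4 E
5 9/37 45/157 45/157 -4491/11618 4 -4 S
final 4 -3 W

n=0: pose=(5,-4,E); sL=90/269, sR=90/389; mL=90/389, mR=-47115/104641; mL+mR=-22905/104641 → advance -1; mR−mL=-71325/104641 → turn -1·90°
n=1: pose=(4,-4,S); sL=9/37, sR=45/157; mL=45/157, mR=-4491/11618; mL+mR=-1161/11618 → advance -1; mR−mL=-7821/11618 → turn -1·90°
n=2: pose=(4,-3,W); sL=90/281, sR=90/169; mL=90/169, mR=-27855/47489; mL+mR=-2565/47489 → advance -1; mR−mL=-53145/47489 → turn -1·90°
n=3: pose=(5,-3,N); sL=1/2, sR=45/122; mL=45/122, mR=-167/244; mL+mR=-77/244 → advance -1; mR−mL=-257/244 → turn -1·90°
n=4: pose=(5,-4,E); sL=90/269, sR=90/389; mL=90/389, mR=-47115/104641; mL+mR=-22905/104641 → advance -1; mR−mL=-71325/104641 → turn -1·90°
n=5: pose=(4,-4,S); sL=9/37, sR=45/157; mL=45/157, mR=-4491/11618; mL+mR=-1161/11618 → advance -1; mR−mL=-7821/11618 → turn -1·90°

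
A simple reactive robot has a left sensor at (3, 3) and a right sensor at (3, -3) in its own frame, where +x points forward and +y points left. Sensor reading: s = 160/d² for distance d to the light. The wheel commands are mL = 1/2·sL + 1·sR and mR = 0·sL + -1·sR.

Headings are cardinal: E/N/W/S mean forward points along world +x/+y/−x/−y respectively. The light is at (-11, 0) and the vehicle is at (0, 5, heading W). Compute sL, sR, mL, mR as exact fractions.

40/17 5/4 165/68 -5/4

left sensor world pos  = (-3, 2); dL² = 68
right sensor world pos = (-3, 8); dR² = 128
sL = 160/68 = 40/17
sR = 160/128 = 5/4
mL = 1/2·sL + 1·sR = 165/68
mR = 0·sL + -1·sR = -5/4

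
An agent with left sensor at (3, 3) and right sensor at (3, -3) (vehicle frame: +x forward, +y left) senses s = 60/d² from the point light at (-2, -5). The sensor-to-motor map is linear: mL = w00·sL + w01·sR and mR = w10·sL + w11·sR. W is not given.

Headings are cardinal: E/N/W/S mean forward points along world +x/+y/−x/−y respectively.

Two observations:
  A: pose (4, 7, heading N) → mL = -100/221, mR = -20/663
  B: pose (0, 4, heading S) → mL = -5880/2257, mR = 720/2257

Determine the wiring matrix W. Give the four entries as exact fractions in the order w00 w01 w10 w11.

-1 -1 -1/2 1/2

obs A: pose=(4,7,N) → sL=10/39, sR=10/51, mL=-100/221, mR=-20/663
obs B: pose=(0,4,S) → sL=60/61, sR=60/37, mL=-5880/2257, mR=720/2257
sensor matrix S = [[10/39, 10/51], [60/61, 60/37]]; det S = 111200/498797
solve [mL_A; mL_B] = S·[w00; w01] and [mR_A; mR_B] = S·[w10; w11]:
  w00 = -1, w01 = -1, w10 = -1/2, w11 = 1/2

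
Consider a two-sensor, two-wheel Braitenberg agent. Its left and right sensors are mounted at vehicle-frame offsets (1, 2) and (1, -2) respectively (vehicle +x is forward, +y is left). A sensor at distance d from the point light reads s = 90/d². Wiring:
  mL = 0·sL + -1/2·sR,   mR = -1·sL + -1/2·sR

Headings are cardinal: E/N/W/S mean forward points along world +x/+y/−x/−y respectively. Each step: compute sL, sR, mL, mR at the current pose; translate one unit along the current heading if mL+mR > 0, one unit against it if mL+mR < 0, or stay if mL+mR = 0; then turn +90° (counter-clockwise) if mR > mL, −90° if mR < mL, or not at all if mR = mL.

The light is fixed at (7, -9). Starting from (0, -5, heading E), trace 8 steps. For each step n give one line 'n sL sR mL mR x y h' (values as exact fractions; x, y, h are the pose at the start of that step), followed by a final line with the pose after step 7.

n=0: pose=(0,-5,E); sL=5/4, sR=9/4; mL=-9/8, mR=-19/8; mL+mR=-7/2 → advance -1; mR−mL=-5/4 → turn -1·90°
n=1: pose=(-1,-5,S); sL=2, sR=90/109; mL=-45/109, mR=-263/109; mL+mR=-308/109 → advance -1; mR−mL=-2 → turn -1·90°
n=2: pose=(-1,-4,W); sL=1, sR=9/13; mL=-9/26, mR=-35/26; mL+mR=-22/13 → advance -1; mR−mL=-1 → turn -1·90°
n=3: pose=(0,-4,N); sL=10/13, sR=90/61; mL=-45/61, mR=-1195/793; mL+mR=-1780/793 → advance -1; mR−mL=-10/13 → turn -1·90°
n=4: pose=(0,-5,E); sL=5/4, sR=9/4; mL=-9/8, mR=-19/8; mL+mR=-7/2 → advance -1; mR−mL=-5/4 → turn -1·90°
n=5: pose=(-1,-5,S); sL=2, sR=90/109; mL=-45/109, mR=-263/109; mL+mR=-308/109 → advance -1; mR−mL=-2 → turn -1·90°
n=6: pose=(-1,-4,W); sL=1, sR=9/13; mL=-9/26, mR=-35/26; mL+mR=-22/13 → advance -1; mR−mL=-1 → turn -1·90°
n=7: pose=(0,-4,N); sL=10/13, sR=90/61; mL=-45/61, mR=-1195/793; mL+mR=-1780/793 → advance -1; mR−mL=-10/13 → turn -1·90°

0 5/4 9/4 -9/8 -19/8 0 -5 E
1 2 90/109 -45/109 -263/109 -1 -5 S
2 1 9/13 -9/26 -35/26 -1 -4 W
3 10/13 90/61 -45/61 -1195/793 0 -4 N
4 5/4 9/4 -9/8 -19/8 0 -5 E
5 2 90/109 -45/109 -263/109 -1 -5 S
6 1 9/13 -9/26 -35/26 -1 -4 W
7 10/13 90/61 -45/61 -1195/793 0 -4 N
final 0 -5 E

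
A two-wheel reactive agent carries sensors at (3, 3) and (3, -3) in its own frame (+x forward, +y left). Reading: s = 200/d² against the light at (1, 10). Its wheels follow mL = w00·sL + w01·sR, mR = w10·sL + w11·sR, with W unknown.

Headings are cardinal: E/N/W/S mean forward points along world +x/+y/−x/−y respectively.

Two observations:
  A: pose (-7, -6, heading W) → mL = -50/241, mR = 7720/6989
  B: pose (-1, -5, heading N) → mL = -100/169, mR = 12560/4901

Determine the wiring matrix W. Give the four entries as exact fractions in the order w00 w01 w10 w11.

-1/2 0 1 1

obs A: pose=(-7,-6,W) → sL=100/241, sR=20/29, mL=-50/241, mR=7720/6989
obs B: pose=(-1,-5,N) → sL=200/169, sR=40/29, mL=-100/169, mR=12560/4901
sensor matrix S = [[100/241, 20/29], [200/169, 40/29]]; det S = -288000/1181141
solve [mL_A; mL_B] = S·[w00; w01] and [mR_A; mR_B] = S·[w10; w11]:
  w00 = -1/2, w01 = 0, w10 = 1, w11 = 1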